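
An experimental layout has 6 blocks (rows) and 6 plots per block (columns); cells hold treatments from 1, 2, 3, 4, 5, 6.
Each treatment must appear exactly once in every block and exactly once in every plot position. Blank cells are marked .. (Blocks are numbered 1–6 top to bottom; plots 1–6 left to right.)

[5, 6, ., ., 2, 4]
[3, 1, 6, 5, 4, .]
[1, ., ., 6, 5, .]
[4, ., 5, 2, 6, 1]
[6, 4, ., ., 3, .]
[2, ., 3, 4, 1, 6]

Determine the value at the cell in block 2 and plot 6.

Block 2 already has {1, 3, 4, 5, 6} and plot 6 already has {1, 4, 6}, so block 2, plot 6 must be 2.

2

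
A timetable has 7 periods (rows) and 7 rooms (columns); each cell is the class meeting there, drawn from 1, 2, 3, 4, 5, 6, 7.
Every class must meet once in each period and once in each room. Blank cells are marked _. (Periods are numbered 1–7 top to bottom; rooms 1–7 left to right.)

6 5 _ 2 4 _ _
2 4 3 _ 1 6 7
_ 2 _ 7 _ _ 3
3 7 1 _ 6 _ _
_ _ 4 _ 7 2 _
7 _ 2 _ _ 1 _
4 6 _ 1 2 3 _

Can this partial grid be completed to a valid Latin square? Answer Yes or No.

No

Period 1, room 3: period 1 has {2, 4, 5, 6} and room 3 has {1, 2, 3, 4}, so it must be 7.
Now period 1, room 6: period 1 together with room 6 already contain {1, 2, 3, 4, 5, 6, 7} — every symbol — so nothing can go there. The grid has no valid completion.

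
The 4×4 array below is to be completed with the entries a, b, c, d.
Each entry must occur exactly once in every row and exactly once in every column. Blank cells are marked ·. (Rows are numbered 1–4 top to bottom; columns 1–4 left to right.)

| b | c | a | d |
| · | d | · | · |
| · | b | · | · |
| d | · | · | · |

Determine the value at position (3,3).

d

Row 4, column 2: row 4 has {d} and column 2 has {b, c, d}, leaving only a.
Row 3, column 3 is narrowed to {c, d}.
If it were c, then row 4, column 3 would be left with no valid symbol.
So row 3, column 3 must be d.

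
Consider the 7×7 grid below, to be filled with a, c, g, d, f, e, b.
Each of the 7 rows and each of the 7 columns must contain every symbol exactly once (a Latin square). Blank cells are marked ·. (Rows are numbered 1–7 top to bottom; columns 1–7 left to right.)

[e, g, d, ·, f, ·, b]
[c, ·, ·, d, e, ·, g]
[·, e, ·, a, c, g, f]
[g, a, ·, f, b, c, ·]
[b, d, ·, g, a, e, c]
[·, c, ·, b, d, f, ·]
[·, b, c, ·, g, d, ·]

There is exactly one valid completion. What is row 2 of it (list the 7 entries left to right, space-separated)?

Row 2, column 2: row 2 has {c, g, d, e} and column 2 has {a, c, g, d, e, b}, leaving only f.
Row 1, column 4: row 1 has {g, d, f, e, b} and column 4 has {a, g, d, f, b}, leaving only c.
Row 1, column 6: row 1 has {c, g, d, f, e, b} and column 6 has {c, g, d, f, e}, leaving only a.
Row 2, column 6: row 2 has {c, g, d, f, e} and column 6 has {a, c, g, d, f, e}, leaving only b.
Row 2, column 3: row 2 has {c, g, d, f, e, b} and column 3 has {c, d}, leaving only a.
So row 2 reads: c f a d e b g.

c f a d e b g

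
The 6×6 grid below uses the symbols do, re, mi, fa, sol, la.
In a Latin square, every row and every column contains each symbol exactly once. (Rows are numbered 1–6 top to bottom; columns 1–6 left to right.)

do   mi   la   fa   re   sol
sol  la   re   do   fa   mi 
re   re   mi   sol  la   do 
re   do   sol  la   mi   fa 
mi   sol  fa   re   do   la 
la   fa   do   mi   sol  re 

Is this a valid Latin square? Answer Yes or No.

No

Column 1 contains re twice (at rows 3 and 4), so it is not a permutation.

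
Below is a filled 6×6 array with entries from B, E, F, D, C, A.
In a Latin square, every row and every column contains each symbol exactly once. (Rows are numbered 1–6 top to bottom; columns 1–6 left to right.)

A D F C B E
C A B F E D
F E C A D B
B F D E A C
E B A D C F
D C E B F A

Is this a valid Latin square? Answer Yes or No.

Each row is a permutation of the 6 symbols, and so is each column.

Yes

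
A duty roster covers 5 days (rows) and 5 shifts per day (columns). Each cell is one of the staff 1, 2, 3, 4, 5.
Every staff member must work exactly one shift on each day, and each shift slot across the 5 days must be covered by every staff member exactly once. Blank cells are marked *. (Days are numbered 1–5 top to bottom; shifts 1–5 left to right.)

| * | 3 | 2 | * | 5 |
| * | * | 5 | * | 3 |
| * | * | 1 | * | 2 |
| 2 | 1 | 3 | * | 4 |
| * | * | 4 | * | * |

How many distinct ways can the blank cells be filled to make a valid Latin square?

3

Day 1, shift 1: eliminating its day and shift leaves {1, 4}.
Day 1, shift 4: eliminating its day and shift leaves {1, 4}.
Day 2, shift 1: eliminating its day and shift leaves {1, 4}.
Day 2, shift 2: eliminating its day and shift leaves {2, 4}.
Day 2, shift 4: eliminating its day and shift leaves {1, 2, 4}.
Day 3, shift 1: eliminating its day and shift leaves {3, 4, 5}.
Day 3, shift 2: eliminating its day and shift leaves {4, 5}.
Day 3, shift 4: eliminating its day and shift leaves {3, 4, 5}.
Day 4, shift 4: eliminating its day and shift leaves {5}.
Day 5, shift 1: eliminating its day and shift leaves {1, 3, 5}.
Day 5, shift 2: eliminating its day and shift leaves {2, 5}.
Day 5, shift 4: eliminating its day and shift leaves {1, 2, 3, 5}.
Day 5, shift 5: eliminating its day and shift leaves {1}.
Enumerating the assignments across these blanks that avoid any day or shift repeat gives 3 completions.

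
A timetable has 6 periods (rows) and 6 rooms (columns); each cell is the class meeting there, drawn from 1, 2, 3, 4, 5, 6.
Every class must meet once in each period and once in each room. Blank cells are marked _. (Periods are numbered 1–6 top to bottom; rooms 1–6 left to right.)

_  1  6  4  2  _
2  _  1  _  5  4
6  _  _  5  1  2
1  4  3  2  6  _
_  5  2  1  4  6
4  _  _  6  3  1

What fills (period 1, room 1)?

5

Period 2, room 4: period 2 has {1, 2, 4, 5} and room 4 has {1, 2, 4, 5, 6}, leaving only 3.
Period 2, room 2: period 2 has {1, 2, 3, 4, 5} and room 2 has {1, 4, 5}, leaving only 6.
Period 3, room 2: period 3 has {1, 2, 5, 6} and room 2 has {1, 4, 5, 6}, leaving only 3.
Period 3, room 3: period 3 has {1, 2, 3, 5, 6} and room 3 has {1, 2, 3, 6}, leaving only 4.
Period 4, room 6: period 4 has {1, 2, 3, 4, 6} and room 6 has {1, 2, 4, 6}, leaving only 5.
Period 1, room 6: period 1 has {1, 2, 4, 6} and room 6 has {1, 2, 4, 5, 6}, leaving only 3.
Period 1 already has {1, 2, 3, 4, 6} and room 1 already has {1, 2, 4, 6}, so period 1, room 1 must be 5.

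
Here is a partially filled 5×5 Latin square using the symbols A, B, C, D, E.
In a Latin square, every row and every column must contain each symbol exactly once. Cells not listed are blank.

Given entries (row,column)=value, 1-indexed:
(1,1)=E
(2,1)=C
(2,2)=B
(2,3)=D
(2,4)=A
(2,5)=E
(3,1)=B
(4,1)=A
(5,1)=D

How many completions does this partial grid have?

Row 1, column 2: eliminating its row and column leaves {A, C, D}.
Row 1, column 3: eliminating its row and column leaves {A, B, C}.
Row 1, column 4: eliminating its row and column leaves {B, C, D}.
Row 1, column 5: eliminating its row and column leaves {A, B, C, D}.
Row 3, column 2: eliminating its row and column leaves {A, C, D, E}.
Row 3, column 3: eliminating its row and column leaves {A, C, E}.
Row 3, column 4: eliminating its row and column leaves {C, D, E}.
Row 3, column 5: eliminating its row and column leaves {A, C, D}.
Row 4, column 2: eliminating its row and column leaves {C, D, E}.
Row 4, column 3: eliminating its row and column leaves {B, C, E}.
Row 4, column 4: eliminating its row and column leaves {B, C, D, E}.
Row 4, column 5: eliminating its row and column leaves {B, C, D}.
Row 5, column 2: eliminating its row and column leaves {A, C, E}.
Row 5, column 3: eliminating its row and column leaves {A, B, C, E}.
Row 5, column 4: eliminating its row and column leaves {B, C, E}.
Row 5, column 5: eliminating its row and column leaves {A, B, C}.
Enumerating the assignments across these blanks that avoid any row or column repeat gives 56 completions.

56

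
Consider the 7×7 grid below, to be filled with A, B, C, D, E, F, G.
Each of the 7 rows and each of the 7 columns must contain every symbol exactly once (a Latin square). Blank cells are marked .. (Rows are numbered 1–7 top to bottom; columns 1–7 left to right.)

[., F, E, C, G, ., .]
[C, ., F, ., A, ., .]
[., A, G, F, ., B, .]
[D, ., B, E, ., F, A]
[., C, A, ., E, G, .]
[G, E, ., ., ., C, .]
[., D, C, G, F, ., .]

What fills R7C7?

Row 3, column 1: row 3 has {A, B, F, G} and column 1 has {C, D, G}, leaving only E.
Row 4, column 2: row 4 has {A, B, D, E, F} and column 2 has {A, C, D, E, F}, leaving only G.
Row 2, column 2: row 2 has {A, C, F} and column 2 has {A, C, D, E, F, G}, leaving only B.
Row 2, column 4: row 2 has {A, B, C, F} and column 4 has {C, E, F, G}, leaving only D.
Row 2, column 6: row 2 has {A, B, C, D, F} and column 6 has {B, C, F, G}, leaving only E.
Row 2, column 7: row 2 has {A, B, C, D, E, F} and column 7 has {A}, leaving only G.
Row 4, column 5: row 4 has {A, B, D, E, F, G} and column 5 has {A, E, F, G}, leaving only C.
Row 3, column 5: row 3 has {A, B, E, F, G} and column 5 has {A, C, E, F, G}, leaving only D.
Row 3, column 7: row 3 has {A, B, D, E, F, G} and column 7 has {A, G}, leaving only C.
Row 5, column 4: row 5 has {A, C, E, G} and column 4 has {C, D, E, F, G}, leaving only B.
Row 5, column 1: row 5 has {A, B, C, E, G} and column 1 has {C, D, E, G}, leaving only F.
Row 5, column 7: row 5 has {A, B, C, E, F, G} and column 7 has {A, C, G}, leaving only D.
Row 1, column 7: row 1 has {C, E, F, G} and column 7 has {A, C, D, G}, leaving only B.
Row 7 already has {C, D, F, G} and column 7 already has {A, B, C, D, G}, so row 7, column 7 must be E.

E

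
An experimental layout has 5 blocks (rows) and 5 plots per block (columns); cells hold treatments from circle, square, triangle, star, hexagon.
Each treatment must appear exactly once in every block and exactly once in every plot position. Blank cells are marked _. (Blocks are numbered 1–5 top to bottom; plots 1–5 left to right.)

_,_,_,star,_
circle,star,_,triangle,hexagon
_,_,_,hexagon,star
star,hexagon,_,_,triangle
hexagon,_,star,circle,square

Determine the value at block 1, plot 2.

square

Block 1, plot 5: block 1 has {star} and plot 5 has {square, triangle, star, hexagon}, leaving only circle.
Block 2, plot 3: block 2 has {circle, triangle, star, hexagon} and plot 3 has {star}, leaving only square.
Block 4, plot 3: block 4 has {triangle, star, hexagon} and plot 3 has {square, star}, leaving only circle.
Block 3, plot 3: block 3 has {star, hexagon} and plot 3 has {circle, square, star}, leaving only triangle.
Block 1, plot 3: block 1 has {circle, star} and plot 3 has {circle, square, triangle, star}, leaving only hexagon.
Block 3, plot 1: block 3 has {triangle, star, hexagon} and plot 1 has {circle, star, hexagon}, leaving only square.
Block 1, plot 1: block 1 has {circle, star, hexagon} and plot 1 has {circle, square, star, hexagon}, leaving only triangle.
Block 1 already has {circle, triangle, star, hexagon} and plot 2 already has {star, hexagon}, so block 1, plot 2 must be square.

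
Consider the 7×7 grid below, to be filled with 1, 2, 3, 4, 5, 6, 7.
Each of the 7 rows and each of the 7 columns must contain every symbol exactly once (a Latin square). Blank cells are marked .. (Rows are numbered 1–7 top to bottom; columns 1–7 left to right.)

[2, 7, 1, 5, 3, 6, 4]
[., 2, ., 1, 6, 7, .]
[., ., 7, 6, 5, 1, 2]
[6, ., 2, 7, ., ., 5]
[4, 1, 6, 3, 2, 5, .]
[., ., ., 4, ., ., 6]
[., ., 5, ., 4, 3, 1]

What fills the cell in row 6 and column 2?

5

Row 2, column 7: row 2 has {1, 2, 6, 7} and column 7 has {1, 2, 4, 5, 6}, leaving only 3.
Row 2, column 1: row 2 has {1, 2, 3, 6, 7} and column 1 has {2, 4, 6}, leaving only 5.
Row 2, column 3: row 2 has {1, 2, 3, 5, 6, 7} and column 3 has {1, 2, 5, 6, 7}, leaving only 4.
Row 3, column 1: row 3 has {1, 2, 5, 6, 7} and column 1 has {2, 4, 5, 6}, leaving only 3.
Row 3, column 2: row 3 has {1, 2, 3, 5, 6, 7} and column 2 has {1, 2, 7}, leaving only 4.
Row 4, column 2: row 4 has {2, 5, 6, 7} and column 2 has {1, 2, 4, 7}, leaving only 3.
Row 6 already has {4, 6} and column 2 already has {1, 2, 3, 4, 7}, so row 6, column 2 must be 5.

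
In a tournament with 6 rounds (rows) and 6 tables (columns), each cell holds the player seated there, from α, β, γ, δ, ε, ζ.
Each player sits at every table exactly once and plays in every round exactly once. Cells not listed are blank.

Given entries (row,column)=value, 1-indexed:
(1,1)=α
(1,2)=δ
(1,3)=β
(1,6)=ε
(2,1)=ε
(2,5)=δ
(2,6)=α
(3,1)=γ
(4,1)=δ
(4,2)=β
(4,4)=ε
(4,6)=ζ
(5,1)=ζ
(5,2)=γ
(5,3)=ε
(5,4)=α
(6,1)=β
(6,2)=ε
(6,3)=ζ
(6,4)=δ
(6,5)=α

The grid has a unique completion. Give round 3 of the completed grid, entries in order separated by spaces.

Round 2, table 2: round 2 has {α, δ, ε} and table 2 has {β, γ, δ, ε}, leaving only ζ.
Round 3, table 2: round 3 has {γ} and table 2 has {β, γ, δ, ε, ζ}, leaving only α.
Round 3, table 3: round 3 has {α, γ} and table 3 has {β, ε, ζ}, leaving only δ.
Round 3, table 6: round 3 has {α, γ, δ} and table 6 has {α, ε, ζ}, leaving only β.
Round 3, table 4: round 3 has {α, β, γ, δ} and table 4 has {α, δ, ε}, leaving only ζ.
Round 3, table 5: round 3 has {α, β, γ, δ, ζ} and table 5 has {α, δ}, leaving only ε.
So round 3 reads: γ α δ ζ ε β.

γ α δ ζ ε β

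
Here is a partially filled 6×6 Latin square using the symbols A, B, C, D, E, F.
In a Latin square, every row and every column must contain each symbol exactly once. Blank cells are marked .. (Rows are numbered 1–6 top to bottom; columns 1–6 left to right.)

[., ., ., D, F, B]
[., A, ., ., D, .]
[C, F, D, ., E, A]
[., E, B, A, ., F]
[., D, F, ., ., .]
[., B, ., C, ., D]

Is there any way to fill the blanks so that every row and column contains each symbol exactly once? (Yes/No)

Yes

No row or column among the givens repeats a symbol, and propagating forced cells runs into no contradiction.
One valid completion exists (for instance, E C A D F B / B A C F D E / C F D B E A / D E B A C F / A D F E B C / F B E C A D).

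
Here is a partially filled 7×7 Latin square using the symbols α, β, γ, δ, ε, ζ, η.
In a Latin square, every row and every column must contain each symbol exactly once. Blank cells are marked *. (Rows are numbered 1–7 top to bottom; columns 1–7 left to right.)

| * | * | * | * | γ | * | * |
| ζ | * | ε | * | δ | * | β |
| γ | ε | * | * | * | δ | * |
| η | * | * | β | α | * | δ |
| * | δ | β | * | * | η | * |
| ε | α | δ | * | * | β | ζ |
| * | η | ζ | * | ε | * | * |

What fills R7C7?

α

Row 2, column 2: row 2 has {β, δ, ε, ζ} and column 2 has {α, δ, ε, η}, leaving only γ.
Row 2, column 6: row 2 has {β, γ, δ, ε, ζ} and column 6 has {β, δ, η}, leaving only α.
Row 2, column 4: row 2 has {α, β, γ, δ, ε, ζ} and column 4 has {β}, leaving only η.
Row 4, column 2: row 4 has {α, β, δ, η} and column 2 has {α, γ, δ, ε, η}, leaving only ζ.
Row 1, column 2: row 1 has {γ} and column 2 has {α, γ, δ, ε, ζ, η}, leaving only β.
Row 4, column 3: row 4 has {α, β, δ, ζ, η} and column 3 has {β, δ, ε, ζ}, leaving only γ.
Row 4, column 6: row 4 has {α, β, γ, δ, ζ, η} and column 6 has {α, β, δ, η}, leaving only ε.
Row 1, column 6: row 1 has {β, γ} and column 6 has {α, β, δ, ε, η}, leaving only ζ.
Row 5, column 1: row 5 has {β, δ, η} and column 1 has {γ, ε, ζ, η}, leaving only α.
Row 1, column 1: row 1 has {β, γ, ζ} and column 1 has {α, γ, ε, ζ, η}, leaving only δ.
Row 5, column 5: row 5 has {α, β, δ, η} and column 5 has {α, γ, δ, ε}, leaving only ζ.
Row 6, column 4: row 6 has {α, β, δ, ε, ζ} and column 4 has {β, η}, leaving only γ.
Row 5, column 4: row 5 has {α, β, δ, ζ, η} and column 4 has {β, γ, η}, leaving only ε.
Row 1, column 4: row 1 has {β, γ, δ, ζ} and column 4 has {β, γ, ε, η}, leaving only α.
Row 1, column 3: row 1 has {α, β, γ, δ, ζ} and column 3 has {β, γ, δ, ε, ζ}, leaving only η.
Row 1, column 7: row 1 has {α, β, γ, δ, ζ, η} and column 7 has {β, δ, ζ}, leaving only ε.
Row 3, column 3: row 3 has {γ, δ, ε} and column 3 has {β, γ, δ, ε, ζ, η}, leaving only α.
Row 3, column 4: row 3 has {α, γ, δ, ε} and column 4 has {α, β, γ, ε, η}, leaving only ζ.
Row 3, column 7: row 3 has {α, γ, δ, ε, ζ} and column 7 has {β, δ, ε, ζ}, leaving only η.
Row 3, column 5: row 3 has {α, γ, δ, ε, ζ, η} and column 5 has {α, γ, δ, ε, ζ}, leaving only β.
Row 5, column 7: row 5 has {α, β, δ, ε, ζ, η} and column 7 has {β, δ, ε, ζ, η}, leaving only γ.
Row 7 already has {ε, ζ, η} and column 7 already has {β, γ, δ, ε, ζ, η}, so row 7, column 7 must be α.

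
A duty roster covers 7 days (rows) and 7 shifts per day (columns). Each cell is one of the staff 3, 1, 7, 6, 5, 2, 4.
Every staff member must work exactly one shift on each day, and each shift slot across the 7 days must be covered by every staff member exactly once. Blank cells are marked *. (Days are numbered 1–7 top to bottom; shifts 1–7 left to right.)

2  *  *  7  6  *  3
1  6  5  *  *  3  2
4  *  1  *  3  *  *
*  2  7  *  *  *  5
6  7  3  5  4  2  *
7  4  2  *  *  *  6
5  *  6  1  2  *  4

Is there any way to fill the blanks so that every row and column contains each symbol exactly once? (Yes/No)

No day or shift among the givens repeats a symbol, and propagating forced cells runs into no contradiction.
One valid completion exists (for instance, 2 1 4 7 6 5 3 / 1 6 5 4 7 3 2 / 4 5 1 2 3 6 7 / 3 2 7 6 1 4 5 / 6 7 3 5 4 2 1 / 7 4 2 3 5 1 6 / 5 3 6 1 2 7 4).

Yes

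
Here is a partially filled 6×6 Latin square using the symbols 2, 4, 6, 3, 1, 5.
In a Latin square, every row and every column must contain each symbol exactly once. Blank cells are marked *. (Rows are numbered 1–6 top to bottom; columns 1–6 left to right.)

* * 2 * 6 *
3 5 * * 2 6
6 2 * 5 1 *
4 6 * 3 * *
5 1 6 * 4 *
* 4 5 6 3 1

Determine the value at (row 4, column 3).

1

Row 4 already has {4, 6, 3} and column 3 already has {2, 6, 5}, so row 4, column 3 must be 1.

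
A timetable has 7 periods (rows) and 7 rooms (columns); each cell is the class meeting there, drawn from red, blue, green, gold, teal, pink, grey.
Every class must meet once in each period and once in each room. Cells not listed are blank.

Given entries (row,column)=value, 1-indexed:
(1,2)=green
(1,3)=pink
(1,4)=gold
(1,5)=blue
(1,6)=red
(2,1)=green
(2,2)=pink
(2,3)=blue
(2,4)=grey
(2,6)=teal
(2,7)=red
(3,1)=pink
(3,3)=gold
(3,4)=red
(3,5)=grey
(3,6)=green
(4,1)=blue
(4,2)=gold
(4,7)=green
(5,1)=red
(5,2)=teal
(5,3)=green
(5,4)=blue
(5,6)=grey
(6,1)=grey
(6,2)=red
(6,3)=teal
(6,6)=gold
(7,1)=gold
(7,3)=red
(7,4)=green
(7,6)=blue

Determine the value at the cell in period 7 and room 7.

pink

Period 1, room 1: period 1 has {red, blue, green, gold, pink} and room 1 has {red, blue, green, gold, pink, grey}, leaving only teal.
Period 1, room 7: period 1 has {red, blue, green, gold, teal, pink} and room 7 has {red, green}, leaving only grey.
Period 2, room 5: period 2 has {red, blue, green, teal, pink, grey} and room 5 has {blue, grey}, leaving only gold.
Period 3, room 2: period 3 has {red, green, gold, pink, grey} and room 2 has {red, green, gold, teal, pink}, leaving only blue.
Period 3, room 7: period 3 has {red, blue, green, gold, pink, grey} and room 7 has {red, green, grey}, leaving only teal.
Period 7 already has {red, blue, green, gold} and room 7 already has {red, green, teal, grey}, so period 7, room 7 must be pink.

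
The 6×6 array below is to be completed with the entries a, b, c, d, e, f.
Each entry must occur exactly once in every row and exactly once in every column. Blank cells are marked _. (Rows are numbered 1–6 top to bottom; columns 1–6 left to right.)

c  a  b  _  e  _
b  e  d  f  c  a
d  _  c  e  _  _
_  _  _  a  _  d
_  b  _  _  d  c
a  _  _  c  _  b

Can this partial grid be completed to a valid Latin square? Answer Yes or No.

No

Row 5, column 4: row 5 together with column 4 already contain {a, b, c, d, e, f} — every symbol — so nothing can go there. The grid has no valid completion.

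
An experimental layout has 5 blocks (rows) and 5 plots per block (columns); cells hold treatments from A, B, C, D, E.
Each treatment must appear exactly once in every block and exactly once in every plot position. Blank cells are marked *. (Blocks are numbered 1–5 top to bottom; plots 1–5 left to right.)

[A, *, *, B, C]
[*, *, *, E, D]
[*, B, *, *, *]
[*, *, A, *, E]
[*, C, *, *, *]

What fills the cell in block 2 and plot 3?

Block 2, plot 2: block 2 has {D, E} and plot 2 has {B, C}, leaving only A.
Block 3, plot 5: block 3 has {B} and plot 5 has {C, D, E}, leaving only A.
Block 4, plot 2: block 4 has {A, E} and plot 2 has {A, B, C}, leaving only D.
Block 1, plot 2: block 1 has {A, B, C} and plot 2 has {A, B, C, D}, leaving only E.
Block 1, plot 3: block 1 has {A, B, C, E} and plot 3 has {A}, leaving only D.
Block 4, plot 4: block 4 has {A, D, E} and plot 4 has {B, E}, leaving only C.
Block 3, plot 4: block 3 has {A, B} and plot 4 has {B, C, E}, leaving only D.
Block 4, plot 1: block 4 has {A, C, D, E} and plot 1 has {A}, leaving only B.
Block 2, plot 1: block 2 has {A, D, E} and plot 1 has {A, B}, leaving only C.
Block 2 already has {A, C, D, E} and plot 3 already has {A, D}, so block 2, plot 3 must be B.

B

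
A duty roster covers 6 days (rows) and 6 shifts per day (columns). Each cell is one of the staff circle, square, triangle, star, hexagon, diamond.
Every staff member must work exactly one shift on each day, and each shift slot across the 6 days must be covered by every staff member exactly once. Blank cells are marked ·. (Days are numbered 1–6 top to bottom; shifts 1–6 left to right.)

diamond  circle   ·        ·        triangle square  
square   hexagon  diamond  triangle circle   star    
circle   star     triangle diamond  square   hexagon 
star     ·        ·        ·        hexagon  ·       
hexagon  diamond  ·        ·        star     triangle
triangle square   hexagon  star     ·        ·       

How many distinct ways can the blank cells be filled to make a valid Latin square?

Day 1, shift 3: eliminating its day and shift leaves {star}.
Day 1, shift 4: eliminating its day and shift leaves {hexagon}.
Day 4, shift 2: eliminating its day and shift leaves {triangle}.
Day 4, shift 3: eliminating its day and shift leaves {circle, square}.
Day 4, shift 4: eliminating its day and shift leaves {circle, square}.
Day 4, shift 6: eliminating its day and shift leaves {circle, diamond}.
Day 5, shift 3: eliminating its day and shift leaves {circle, square}.
Day 5, shift 4: eliminating its day and shift leaves {circle, square}.
Day 6, shift 5: eliminating its day and shift leaves {diamond}.
Day 6, shift 6: eliminating its day and shift leaves {circle, diamond}.
Enumerating the assignments across these blanks that avoid any day or shift repeat gives 2 completions.

2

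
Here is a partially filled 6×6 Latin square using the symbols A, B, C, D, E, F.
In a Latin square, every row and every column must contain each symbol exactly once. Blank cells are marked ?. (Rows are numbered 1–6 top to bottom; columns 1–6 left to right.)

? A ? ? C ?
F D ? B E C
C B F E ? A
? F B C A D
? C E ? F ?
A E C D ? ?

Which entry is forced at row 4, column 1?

Row 4 already has {A, B, C, D, F} and column 1 already has {A, C, F}, so row 4, column 1 must be E.

E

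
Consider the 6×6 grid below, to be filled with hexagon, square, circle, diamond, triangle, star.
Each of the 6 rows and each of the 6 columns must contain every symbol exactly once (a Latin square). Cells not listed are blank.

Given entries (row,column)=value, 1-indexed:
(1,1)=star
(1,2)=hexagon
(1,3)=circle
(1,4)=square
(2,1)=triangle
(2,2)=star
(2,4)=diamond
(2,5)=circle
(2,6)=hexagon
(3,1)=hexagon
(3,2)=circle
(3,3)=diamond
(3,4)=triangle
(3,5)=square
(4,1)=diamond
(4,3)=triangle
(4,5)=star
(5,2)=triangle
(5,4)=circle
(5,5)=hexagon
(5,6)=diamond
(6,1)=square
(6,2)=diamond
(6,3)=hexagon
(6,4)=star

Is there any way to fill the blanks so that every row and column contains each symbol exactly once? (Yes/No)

Row 5, column 1: row 5 together with column 1 already contain {hexagon, square, circle, diamond, triangle, star} — every symbol — so nothing can go there. The grid has no valid completion.

No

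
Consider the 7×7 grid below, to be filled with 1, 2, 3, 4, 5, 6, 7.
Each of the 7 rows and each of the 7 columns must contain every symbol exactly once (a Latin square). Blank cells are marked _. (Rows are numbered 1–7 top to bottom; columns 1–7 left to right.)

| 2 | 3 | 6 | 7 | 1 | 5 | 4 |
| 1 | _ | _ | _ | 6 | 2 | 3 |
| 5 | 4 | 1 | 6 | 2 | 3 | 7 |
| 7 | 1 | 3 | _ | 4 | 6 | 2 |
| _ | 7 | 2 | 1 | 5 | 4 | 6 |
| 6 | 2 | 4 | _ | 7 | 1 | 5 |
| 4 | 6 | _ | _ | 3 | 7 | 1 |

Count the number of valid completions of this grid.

1

Row 2, column 2: eliminating its row and column leaves {5}.
Row 2, column 3: eliminating its row and column leaves {5, 7}.
Row 2, column 4: eliminating its row and column leaves {4, 5}.
Row 4, column 4: eliminating its row and column leaves {5}.
Row 5, column 1: eliminating its row and column leaves {3}.
Row 6, column 4: eliminating its row and column leaves {3}.
Row 7, column 3: eliminating its row and column leaves {5}.
Row 7, column 4: eliminating its row and column leaves {2, 5}.
Only one assignment across all blanks avoids any row or column repeat, giving 1 completion.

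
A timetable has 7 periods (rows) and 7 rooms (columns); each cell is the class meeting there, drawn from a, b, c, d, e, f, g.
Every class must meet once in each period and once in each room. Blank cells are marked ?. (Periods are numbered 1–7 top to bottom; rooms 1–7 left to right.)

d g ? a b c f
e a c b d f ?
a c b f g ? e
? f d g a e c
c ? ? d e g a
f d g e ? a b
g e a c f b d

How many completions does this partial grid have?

1

Period 1, room 3: eliminating its period and room leaves {e}.
Period 2, room 7: eliminating its period and room leaves {g}.
Period 3, room 6: eliminating its period and room leaves {d}.
Period 4, room 1: eliminating its period and room leaves {b}.
Period 5, room 2: eliminating its period and room leaves {b}.
Period 5, room 3: eliminating its period and room leaves {f}.
Period 6, room 5: eliminating its period and room leaves {c}.
Only one assignment across all blanks avoids any period or room repeat, giving 1 completion.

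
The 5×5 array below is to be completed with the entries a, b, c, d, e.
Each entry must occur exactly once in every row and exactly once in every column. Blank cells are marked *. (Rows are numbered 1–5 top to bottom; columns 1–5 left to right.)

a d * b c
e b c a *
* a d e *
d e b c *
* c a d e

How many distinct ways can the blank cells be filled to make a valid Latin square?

Row 1, column 3: eliminating its row and column leaves {e}.
Row 2, column 5: eliminating its row and column leaves {d}.
Row 3, column 1: eliminating its row and column leaves {b, c}.
Row 3, column 5: eliminating its row and column leaves {b}.
Row 4, column 5: eliminating its row and column leaves {a}.
Row 5, column 1: eliminating its row and column leaves {b}.
Only one assignment across all blanks avoids any row or column repeat, giving 1 completion.

1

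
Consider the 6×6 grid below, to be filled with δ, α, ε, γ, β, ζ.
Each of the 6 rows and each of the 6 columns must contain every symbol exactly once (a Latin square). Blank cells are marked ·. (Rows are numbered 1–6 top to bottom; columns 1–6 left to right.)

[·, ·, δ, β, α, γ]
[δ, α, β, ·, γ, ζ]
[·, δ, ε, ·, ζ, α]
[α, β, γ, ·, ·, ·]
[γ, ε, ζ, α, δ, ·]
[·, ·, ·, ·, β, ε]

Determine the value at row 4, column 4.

Row 1, column 2: row 1 has {δ, α, γ, β} and column 2 has {δ, α, ε, β}, leaving only ζ.
Row 1, column 1: row 1 has {δ, α, γ, β, ζ} and column 1 has {δ, α, γ}, leaving only ε.
Row 2, column 4: row 2 has {δ, α, γ, β, ζ} and column 4 has {α, β}, leaving only ε.
Row 3, column 1: row 3 has {δ, α, ε, ζ} and column 1 has {δ, α, ε, γ}, leaving only β.
Row 3, column 4: row 3 has {δ, α, ε, β, ζ} and column 4 has {α, ε, β}, leaving only γ.
Row 4, column 5: row 4 has {α, γ, β} and column 5 has {δ, α, γ, β, ζ}, leaving only ε.
Row 4, column 6: row 4 has {α, ε, γ, β} and column 6 has {α, ε, γ, ζ}, leaving only δ.
Row 4 already has {δ, α, ε, γ, β} and column 4 already has {α, ε, γ, β}, so row 4, column 4 must be ζ.

ζ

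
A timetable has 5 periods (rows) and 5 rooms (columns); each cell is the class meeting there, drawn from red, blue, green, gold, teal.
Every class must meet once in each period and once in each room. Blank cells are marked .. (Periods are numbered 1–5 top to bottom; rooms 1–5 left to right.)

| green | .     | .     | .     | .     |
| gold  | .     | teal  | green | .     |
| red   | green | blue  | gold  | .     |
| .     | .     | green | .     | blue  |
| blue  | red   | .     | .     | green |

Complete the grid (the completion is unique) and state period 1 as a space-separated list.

green teal red blue gold

Period 2, room 2: period 2 has {green, gold, teal} and room 2 has {red, green}, leaving only blue.
Period 2, room 5: period 2 has {blue, green, gold, teal} and room 5 has {blue, green}, leaving only red.
Period 3, room 5: period 3 has {red, blue, green, gold} and room 5 has {red, blue, green}, leaving only teal.
Period 1, room 5: period 1 has {green} and room 5 has {red, blue, green, teal}, leaving only gold.
Period 1, room 2: period 1 has {green, gold} and room 2 has {red, blue, green}, leaving only teal.
Period 1, room 3: period 1 has {green, gold, teal} and room 3 has {blue, green, teal}, leaving only red.
Period 1, room 4: period 1 has {red, green, gold, teal} and room 4 has {green, gold}, leaving only blue.
So period 1 reads: green teal red blue gold.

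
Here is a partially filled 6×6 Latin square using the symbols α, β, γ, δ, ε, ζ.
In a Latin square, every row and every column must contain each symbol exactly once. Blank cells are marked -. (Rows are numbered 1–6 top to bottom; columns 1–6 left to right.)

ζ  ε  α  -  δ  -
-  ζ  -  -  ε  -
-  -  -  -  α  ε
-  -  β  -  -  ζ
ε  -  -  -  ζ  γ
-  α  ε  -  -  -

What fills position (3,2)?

Row 1, column 6: row 1 has {α, δ, ε, ζ} and column 6 has {γ, ε, ζ}, leaving only β.
Row 1, column 4: row 1 has {α, β, δ, ε, ζ} and column 4 has {}, leaving only γ.
Row 4, column 5: row 4 has {β, ζ} and column 5 has {α, δ, ε, ζ}, leaving only γ.
Row 4, column 2: row 4 has {β, γ, ζ} and column 2 has {α, ε, ζ}, leaving only δ.
Row 4, column 1: row 4 has {β, γ, δ, ζ} and column 1 has {ε, ζ}, leaving only α.
Row 4, column 4: row 4 has {α, β, γ, δ, ζ} and column 4 has {γ}, leaving only ε.
Row 5, column 2: row 5 has {γ, ε, ζ} and column 2 has {α, δ, ε, ζ}, leaving only β.
Row 3 already has {α, ε} and column 2 already has {α, β, δ, ε, ζ}, so row 3, column 2 must be γ.

γ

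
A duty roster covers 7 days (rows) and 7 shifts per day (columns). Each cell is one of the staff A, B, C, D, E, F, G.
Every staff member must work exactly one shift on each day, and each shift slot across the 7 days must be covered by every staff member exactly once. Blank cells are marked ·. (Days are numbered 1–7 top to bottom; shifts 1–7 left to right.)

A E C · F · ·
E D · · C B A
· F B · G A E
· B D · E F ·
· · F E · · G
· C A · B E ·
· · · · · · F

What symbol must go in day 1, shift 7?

Day 2, shift 3: day 2 has {A, B, C, D, E} and shift 3 has {A, B, C, D, F}, leaving only G.
Day 2, shift 4: day 2 has {A, B, C, D, E, G} and shift 4 has {E}, leaving only F.
Day 4, shift 7: day 4 has {B, D, E, F} and shift 7 has {A, E, F, G}, leaving only C.
Day 4, shift 1: day 4 has {B, C, D, E, F} and shift 1 has {A, E}, leaving only G.
Day 4, shift 4: day 4 has {B, C, D, E, F, G} and shift 4 has {E, F}, leaving only A.
Day 5, shift 2: day 5 has {E, F, G} and shift 2 has {B, C, D, E, F}, leaving only A.
Day 5, shift 5: day 5 has {A, E, F, G} and shift 5 has {B, C, E, F, G}, leaving only D.
Day 5, shift 6: day 5 has {A, D, E, F, G} and shift 6 has {A, B, E, F}, leaving only C.
Day 5, shift 1: day 5 has {A, C, D, E, F, G} and shift 1 has {A, E, G}, leaving only B.
Day 6, shift 7: day 6 has {A, B, C, E} and shift 7 has {A, C, E, F, G}, leaving only D.
Day 1 already has {A, C, E, F} and shift 7 already has {A, C, D, E, F, G}, so day 1, shift 7 must be B.

B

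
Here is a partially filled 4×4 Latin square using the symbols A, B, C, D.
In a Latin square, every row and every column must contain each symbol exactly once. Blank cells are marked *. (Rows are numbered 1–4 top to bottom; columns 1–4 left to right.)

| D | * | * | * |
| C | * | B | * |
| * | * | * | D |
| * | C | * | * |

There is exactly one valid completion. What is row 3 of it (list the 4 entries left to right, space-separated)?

Row 2, column 4: row 2 has {B, C} and column 4 has {D}, leaving only A.
Row 2, column 2: row 2 has {A, B, C} and column 2 has {C}, leaving only D.
Row 4, column 4: row 4 has {C} and column 4 has {A, D}, leaving only B.
Row 1, column 4: row 1 has {D} and column 4 has {A, B, D}, leaving only C.
Row 1, column 3: row 1 has {C, D} and column 3 has {B}, leaving only A.
Row 3, column 3: row 3 has {D} and column 3 has {A, B}, leaving only C.
Row 1, column 2: row 1 has {A, C, D} and column 2 has {C, D}, leaving only B.
Row 3, column 2: row 3 has {C, D} and column 2 has {B, C, D}, leaving only A.
Row 3, column 1: row 3 has {A, C, D} and column 1 has {C, D}, leaving only B.
So row 3 reads: B A C D.

B A C D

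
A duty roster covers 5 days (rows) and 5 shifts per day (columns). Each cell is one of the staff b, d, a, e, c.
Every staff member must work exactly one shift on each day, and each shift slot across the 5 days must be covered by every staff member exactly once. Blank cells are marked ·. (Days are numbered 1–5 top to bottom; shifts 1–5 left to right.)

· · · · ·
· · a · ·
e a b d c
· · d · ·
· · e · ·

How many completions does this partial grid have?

Day 1, shift 1: eliminating its day and shift leaves {b, d, a, c}.
Day 1, shift 2: eliminating its day and shift leaves {b, d, e, c}.
Day 1, shift 3: eliminating its day and shift leaves {c}.
Day 1, shift 4: eliminating its day and shift leaves {b, a, e, c}.
Day 1, shift 5: eliminating its day and shift leaves {b, d, a, e}.
Day 2, shift 1: eliminating its day and shift leaves {b, d, c}.
Day 2, shift 2: eliminating its day and shift leaves {b, d, e, c}.
Day 2, shift 4: eliminating its day and shift leaves {b, e, c}.
Day 2, shift 5: eliminating its day and shift leaves {b, d, e}.
Day 4, shift 1: eliminating its day and shift leaves {b, a, c}.
Day 4, shift 2: eliminating its day and shift leaves {b, e, c}.
Day 4, shift 4: eliminating its day and shift leaves {b, a, e, c}.
Day 4, shift 5: eliminating its day and shift leaves {b, a, e}.
Day 5, shift 1: eliminating its day and shift leaves {b, d, a, c}.
Day 5, shift 2: eliminating its day and shift leaves {b, d, c}.
Day 5, shift 4: eliminating its day and shift leaves {b, a, c}.
Day 5, shift 5: eliminating its day and shift leaves {b, d, a}.
Enumerating the assignments across these blanks that avoid any day or shift repeat gives 56 completions.

56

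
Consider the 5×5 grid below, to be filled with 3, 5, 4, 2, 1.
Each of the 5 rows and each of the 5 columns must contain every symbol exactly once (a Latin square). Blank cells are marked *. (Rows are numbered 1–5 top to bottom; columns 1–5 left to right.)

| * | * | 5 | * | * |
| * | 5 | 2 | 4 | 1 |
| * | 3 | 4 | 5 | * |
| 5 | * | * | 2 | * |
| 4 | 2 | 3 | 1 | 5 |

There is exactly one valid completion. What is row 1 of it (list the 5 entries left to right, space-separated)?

2 1 5 3 4

Row 1, column 4: row 1 has {5} and column 4 has {5, 4, 2, 1}, leaving only 3.
Row 2, column 1: row 2 has {5, 4, 2, 1} and column 1 has {5, 4}, leaving only 3.
Row 3, column 5: row 3 has {3, 5, 4} and column 5 has {5, 1}, leaving only 2.
Row 1, column 5: row 1 has {3, 5} and column 5 has {5, 2, 1}, leaving only 4.
Row 1, column 2: row 1 has {3, 5, 4} and column 2 has {3, 5, 2}, leaving only 1.
Row 1, column 1: row 1 has {3, 5, 4, 1} and column 1 has {3, 5, 4}, leaving only 2.
So row 1 reads: 2 1 5 3 4.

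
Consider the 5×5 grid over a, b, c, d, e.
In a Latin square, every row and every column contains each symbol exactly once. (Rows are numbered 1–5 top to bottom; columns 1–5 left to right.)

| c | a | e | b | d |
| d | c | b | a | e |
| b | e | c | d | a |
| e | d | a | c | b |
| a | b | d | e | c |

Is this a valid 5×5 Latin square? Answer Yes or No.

Yes

Each row is a permutation of the 5 symbols, and so is each column.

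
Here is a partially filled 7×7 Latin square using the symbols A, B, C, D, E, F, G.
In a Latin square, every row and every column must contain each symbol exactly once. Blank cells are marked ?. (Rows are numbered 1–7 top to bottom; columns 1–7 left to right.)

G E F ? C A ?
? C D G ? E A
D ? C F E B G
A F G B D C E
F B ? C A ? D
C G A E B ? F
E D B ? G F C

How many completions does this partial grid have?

Row 1, column 4: eliminating its row and column leaves {D}.
Row 1, column 7: eliminating its row and column leaves {B}.
Row 2, column 1: eliminating its row and column leaves {B}.
Row 2, column 5: eliminating its row and column leaves {F}.
Row 3, column 2: eliminating its row and column leaves {A}.
Row 5, column 3: eliminating its row and column leaves {E}.
Row 5, column 6: eliminating its row and column leaves {G}.
Row 6, column 6: eliminating its row and column leaves {D}.
Row 7, column 4: eliminating its row and column leaves {A}.
Only one assignment across all blanks avoids any row or column repeat, giving 1 completion.

1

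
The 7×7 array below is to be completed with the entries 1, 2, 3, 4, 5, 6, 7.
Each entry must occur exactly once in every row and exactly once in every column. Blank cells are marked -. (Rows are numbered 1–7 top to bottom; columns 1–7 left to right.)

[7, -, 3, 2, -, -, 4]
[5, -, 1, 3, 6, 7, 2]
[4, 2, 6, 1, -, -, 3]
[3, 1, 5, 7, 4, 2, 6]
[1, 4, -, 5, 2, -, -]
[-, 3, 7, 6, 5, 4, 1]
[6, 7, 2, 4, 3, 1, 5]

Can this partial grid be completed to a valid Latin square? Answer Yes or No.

Row 2, column 2: row 2 together with column 2 already contain {1, 2, 3, 4, 5, 6, 7} — every symbol — so nothing can go there. The grid has no valid completion.

No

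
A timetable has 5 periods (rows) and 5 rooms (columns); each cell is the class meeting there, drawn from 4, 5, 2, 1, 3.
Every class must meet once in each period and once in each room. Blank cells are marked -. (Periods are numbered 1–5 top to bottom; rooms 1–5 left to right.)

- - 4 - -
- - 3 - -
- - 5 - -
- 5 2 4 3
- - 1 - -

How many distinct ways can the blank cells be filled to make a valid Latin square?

56

Period 1, room 1: eliminating its period and room leaves {5, 2, 1, 3}.
Period 1, room 2: eliminating its period and room leaves {2, 1, 3}.
Period 1, room 4: eliminating its period and room leaves {5, 2, 1, 3}.
Period 1, room 5: eliminating its period and room leaves {5, 2, 1}.
Period 2, room 1: eliminating its period and room leaves {4, 5, 2, 1}.
Period 2, room 2: eliminating its period and room leaves {4, 2, 1}.
Period 2, room 4: eliminating its period and room leaves {5, 2, 1}.
Period 2, room 5: eliminating its period and room leaves {4, 5, 2, 1}.
Period 3, room 1: eliminating its period and room leaves {4, 2, 1, 3}.
Period 3, room 2: eliminating its period and room leaves {4, 2, 1, 3}.
Period 3, room 4: eliminating its period and room leaves {2, 1, 3}.
Period 3, room 5: eliminating its period and room leaves {4, 2, 1}.
Period 4, room 1: eliminating its period and room leaves {1}.
Period 5, room 1: eliminating its period and room leaves {4, 5, 2, 3}.
Period 5, room 2: eliminating its period and room leaves {4, 2, 3}.
Period 5, room 4: eliminating its period and room leaves {5, 2, 3}.
Period 5, room 5: eliminating its period and room leaves {4, 5, 2}.
Enumerating the assignments across these blanks that avoid any period or room repeat gives 56 completions.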